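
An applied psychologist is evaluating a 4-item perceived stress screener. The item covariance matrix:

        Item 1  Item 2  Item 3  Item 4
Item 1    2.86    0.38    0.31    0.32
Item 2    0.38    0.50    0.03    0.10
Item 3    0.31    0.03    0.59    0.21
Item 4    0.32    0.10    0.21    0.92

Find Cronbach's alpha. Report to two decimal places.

Σσ²ᵢ = 2.86 + 0.50 + 0.59 + 0.92 = 4.87
Σ_{i<j} σ_ij = 1.35
total variance = 4.87 + 2 × 1.35 = 7.57
α = (k/(k−1))·(1 − Σσ²ᵢ/total variance) = (4/3)·(1 − 4.87/7.57) = 0.48

Cronbach's alpha = 0.48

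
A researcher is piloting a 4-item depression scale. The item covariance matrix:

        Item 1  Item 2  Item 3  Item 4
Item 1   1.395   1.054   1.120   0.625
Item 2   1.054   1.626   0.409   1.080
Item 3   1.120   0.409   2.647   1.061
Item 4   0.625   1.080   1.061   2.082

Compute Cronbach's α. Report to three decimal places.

sum of item variances = 1.395 + 1.626 + 2.647 + 2.082 = 7.750
Sum of off-diagonal covariances = 5.349
Var(T) = 7.750 + 2 × 5.349 = 18.448
α = (k/(k−1))·(1 − sum of item variances/Var(T)) = (4/3)·(1 − 7.750/18.448) = 0.773

α = 0.773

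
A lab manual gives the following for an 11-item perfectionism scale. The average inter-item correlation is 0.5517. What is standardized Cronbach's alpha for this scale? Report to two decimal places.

standardized Cronbach's alpha = 0.93

Standardized α = k·r̄ / (1 + (k−1)·r̄) = 11 × 0.5517 / (1 + 10 × 0.5517)
  = 6.0687 / 6.5170 = 0.93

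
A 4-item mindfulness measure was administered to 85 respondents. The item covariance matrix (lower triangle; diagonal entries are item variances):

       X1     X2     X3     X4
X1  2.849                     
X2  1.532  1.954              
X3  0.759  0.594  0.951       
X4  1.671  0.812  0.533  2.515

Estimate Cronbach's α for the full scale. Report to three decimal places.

Σσ²ᵢ = 2.849 + 1.954 + 0.951 + 2.515 = 8.269
Sum of off-diagonal covariances = 5.901
σ²_total = 8.269 + 2 × 5.901 = 20.071
α = (k/(k−1))·(1 − Σσ²ᵢ/σ²_total) = (4/3)·(1 − 8.269/20.071) = 0.784

Cronbach's α = 0.784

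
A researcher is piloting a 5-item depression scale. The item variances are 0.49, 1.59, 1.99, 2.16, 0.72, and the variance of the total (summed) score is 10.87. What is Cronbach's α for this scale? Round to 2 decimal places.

Cronbach's α = 0.45

sum of item variances = 0.49 + 1.59 + 1.99 + 2.16 + 0.72 = 6.95
α = (k/(k−1))·(1 − sum of item variances/σ²_total) = (5/4)·(1 − 6.95/10.87) = 0.45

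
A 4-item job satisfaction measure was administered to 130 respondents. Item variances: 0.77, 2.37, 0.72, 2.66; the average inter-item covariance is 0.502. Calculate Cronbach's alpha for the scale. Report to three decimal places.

sum of item variances = 0.77 + 2.37 + 0.72 + 2.66 = 6.52
Sum of the 6 distinct covariances = 6 × 0.502 = 3.012
total variance = sum of item variances + 2·Σcov = 6.52 + 2 × 3.012 = 12.544
α = (4/3)·(1 − 6.52/12.544) = 0.640

α = 0.640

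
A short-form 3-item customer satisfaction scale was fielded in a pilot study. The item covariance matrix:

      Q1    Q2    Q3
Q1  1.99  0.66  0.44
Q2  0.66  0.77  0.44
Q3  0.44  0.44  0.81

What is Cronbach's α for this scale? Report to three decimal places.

Cronbach's α = 0.695

Σσ²ᵢ = 1.99 + 0.77 + 0.81 = 3.57
Sum of the distinct covariances = 1.54
Var(T) = 3.57 + 2 × 1.54 = 6.65
α = (k/(k−1))·(1 − Σσ²ᵢ/Var(T)) = (3/2)·(1 − 3.57/6.65) = 0.695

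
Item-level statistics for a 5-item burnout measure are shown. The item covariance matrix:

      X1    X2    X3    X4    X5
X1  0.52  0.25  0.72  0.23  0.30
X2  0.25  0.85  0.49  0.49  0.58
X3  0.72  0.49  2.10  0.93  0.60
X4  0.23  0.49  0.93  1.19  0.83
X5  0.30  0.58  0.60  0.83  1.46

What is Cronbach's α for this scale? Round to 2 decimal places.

Cronbach's α = 0.80

Σσᵢ² = 0.52 + 0.85 + 2.10 + 1.19 + 1.46 = 6.12
Sum of the distinct covariances = 5.42
total variance = 6.12 + 2 × 5.42 = 16.96
α = (k/(k−1))·(1 − Σσᵢ²/total variance) = (5/4)·(1 − 6.12/16.96) = 0.80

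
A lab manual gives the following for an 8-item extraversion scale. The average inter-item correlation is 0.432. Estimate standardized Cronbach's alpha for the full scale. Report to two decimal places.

Standardized α = k·r̄ / (1 + (k−1)·r̄) = 8 × 0.432 / (1 + 7 × 0.432)
  = 3.4560 / 4.0240 = 0.86

standardized Cronbach's alpha = 0.86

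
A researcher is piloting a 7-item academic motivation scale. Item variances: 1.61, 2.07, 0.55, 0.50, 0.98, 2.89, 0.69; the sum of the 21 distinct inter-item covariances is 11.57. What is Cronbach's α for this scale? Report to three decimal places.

α = 0.832

Σσᵢ² = 1.61 + 2.07 + 0.55 + 0.50 + 0.98 + 2.89 + 0.69 = 9.29
Sum of distinct covariances = 11.57
σ²_T = Σσᵢ² + 2·Σcov = 9.29 + 2 × 11.57 = 32.43
α = (7/6)·(1 − 9.29/32.43) = 0.832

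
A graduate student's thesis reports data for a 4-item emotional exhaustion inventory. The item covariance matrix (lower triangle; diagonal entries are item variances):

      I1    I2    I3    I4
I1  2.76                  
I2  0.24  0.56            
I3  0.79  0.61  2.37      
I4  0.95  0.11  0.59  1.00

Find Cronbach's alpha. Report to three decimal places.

Σσᵢ² = 2.76 + 0.56 + 2.37 + 1.00 = 6.69
Σ_{i<j} σ_ij = 3.29
Var(T) = 6.69 + 2 × 3.29 = 13.27
α = (k/(k−1))·(1 − Σσᵢ²/Var(T)) = (4/3)·(1 − 6.69/13.27) = 0.661

α = 0.661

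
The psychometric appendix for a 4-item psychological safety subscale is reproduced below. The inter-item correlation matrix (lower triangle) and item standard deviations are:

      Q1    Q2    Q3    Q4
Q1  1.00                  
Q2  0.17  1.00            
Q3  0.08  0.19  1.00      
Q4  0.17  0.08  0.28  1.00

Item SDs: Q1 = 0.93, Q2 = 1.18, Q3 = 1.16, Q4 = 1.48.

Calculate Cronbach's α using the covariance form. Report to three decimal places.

Σσ²ᵢ = 0.93² + 1.18² + 1.16² + 1.48² = 5.7933
Covariances σ_ij = r_ij · s_i · s_j:
  σ(Q1,Q2) = 0.17 × 0.93 × 1.18 = 0.1866
  σ(Q1,Q3) = 0.08 × 0.93 × 1.16 = 0.0863
  σ(Q1,Q4) = 0.17 × 0.93 × 1.48 = 0.2340
  σ(Q2,Q3) = 0.19 × 1.18 × 1.16 = 0.2601
  σ(Q2,Q4) = 0.08 × 1.18 × 1.48 = 0.1397
  σ(Q3,Q4) = 0.28 × 1.16 × 1.48 = 0.4807
σ²_T = Σσ²ᵢ + 2·Σσ_ij = 5.7933 + 2 × 1.3874 = 8.5681
α = (4/3)·(1 − 5.7933/8.5681) = 0.432

Cronbach's α = 0.432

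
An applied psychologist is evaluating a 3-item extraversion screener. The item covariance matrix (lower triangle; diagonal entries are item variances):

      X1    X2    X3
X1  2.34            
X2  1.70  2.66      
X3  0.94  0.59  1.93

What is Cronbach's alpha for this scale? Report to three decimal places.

Σσᵢ² = 2.34 + 2.66 + 1.93 = 6.93
Sum of off-diagonal covariances = 3.23
σ²_total = 6.93 + 2 × 3.23 = 13.39
α = (k/(k−1))·(1 − Σσᵢ²/σ²_total) = (3/2)·(1 − 6.93/13.39) = 0.724

α = 0.724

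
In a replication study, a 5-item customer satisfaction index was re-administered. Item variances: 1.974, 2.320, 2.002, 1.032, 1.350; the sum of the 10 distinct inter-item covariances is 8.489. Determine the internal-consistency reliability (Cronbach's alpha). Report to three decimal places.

Σσ²ᵢ = 1.974 + 2.320 + 2.002 + 1.032 + 1.350 = 8.678
Sum of distinct covariances = 8.489
σ²_total = Σσ²ᵢ + 2·Σcov = 8.678 + 2 × 8.489 = 25.656
α = (5/4)·(1 − 8.678/25.656) = 0.827

α = 0.827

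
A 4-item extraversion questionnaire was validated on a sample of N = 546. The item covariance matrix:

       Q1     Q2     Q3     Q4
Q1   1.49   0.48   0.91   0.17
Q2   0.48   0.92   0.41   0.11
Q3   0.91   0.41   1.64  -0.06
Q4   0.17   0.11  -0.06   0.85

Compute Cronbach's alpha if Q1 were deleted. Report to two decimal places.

α = 0.32

Remaining items: Q2, Q3, Q4 (k = 3).
Σσᵢ² = 0.92 + 1.64 + 0.85 = 3.41
total variance = 3.41 + 2 × 0.46 = 4.33
α (item deleted) = (3/2)·(1 − 3.41/4.33) = 0.32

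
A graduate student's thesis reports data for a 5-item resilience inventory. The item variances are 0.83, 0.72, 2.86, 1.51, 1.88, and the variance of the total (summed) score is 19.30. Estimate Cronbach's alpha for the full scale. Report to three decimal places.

Σσ²ᵢ = 0.83 + 0.72 + 2.86 + 1.51 + 1.88 = 7.80
α = (k/(k−1))·(1 − Σσ²ᵢ/total variance) = (5/4)·(1 − 7.80/19.30) = 0.745

α = 0.745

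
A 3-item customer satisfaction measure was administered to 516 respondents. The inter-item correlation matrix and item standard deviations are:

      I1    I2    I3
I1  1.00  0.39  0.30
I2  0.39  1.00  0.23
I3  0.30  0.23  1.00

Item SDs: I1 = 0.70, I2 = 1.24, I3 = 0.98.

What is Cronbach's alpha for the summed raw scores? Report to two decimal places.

Σσ²ᵢ = 0.70² + 1.24² + 0.98² = 2.9880
Covariances σ_ij = r_ij · s_i · s_j:
  σ(I1,I2) = 0.39 × 0.70 × 1.24 = 0.3385
  σ(I1,I3) = 0.30 × 0.70 × 0.98 = 0.2058
  σ(I2,I3) = 0.23 × 1.24 × 0.98 = 0.2795
σ²_T = Σσ²ᵢ + 2·Σσ_ij = 2.9880 + 2 × 0.8238 = 4.6356
α = (3/2)·(1 − 2.9880/4.6356) = 0.53

Cronbach's alpha = 0.53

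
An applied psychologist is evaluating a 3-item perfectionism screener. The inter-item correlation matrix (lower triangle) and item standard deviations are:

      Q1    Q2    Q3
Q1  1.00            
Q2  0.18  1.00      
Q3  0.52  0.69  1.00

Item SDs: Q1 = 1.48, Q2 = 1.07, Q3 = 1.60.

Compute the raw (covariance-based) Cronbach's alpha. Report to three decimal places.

Σσ²ᵢ = 1.48² + 1.07² + 1.60² = 5.8953
Covariances σ_ij = r_ij · s_i · s_j:
  σ(Q1,Q2) = 0.18 × 1.48 × 1.07 = 0.2850
  σ(Q1,Q3) = 0.52 × 1.48 × 1.60 = 1.2314
  σ(Q2,Q3) = 0.69 × 1.07 × 1.60 = 1.1813
σ²_T = Σσ²ᵢ + 2·Σσ_ij = 5.8953 + 2 × 2.6977 = 11.2907
α = (3/2)·(1 − 5.8953/11.2907) = 0.717

α = 0.717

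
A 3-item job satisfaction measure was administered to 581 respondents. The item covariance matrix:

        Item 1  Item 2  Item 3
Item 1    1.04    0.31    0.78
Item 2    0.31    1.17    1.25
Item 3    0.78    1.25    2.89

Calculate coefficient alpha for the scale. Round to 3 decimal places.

coefficient alpha = 0.718

Σσᵢ² = 1.04 + 1.17 + 2.89 = 5.10
Sum of off-diagonal covariances = 2.34
total variance = 5.10 + 2 × 2.34 = 9.78
α = (k/(k−1))·(1 − Σσᵢ²/total variance) = (3/2)·(1 − 5.10/9.78) = 0.718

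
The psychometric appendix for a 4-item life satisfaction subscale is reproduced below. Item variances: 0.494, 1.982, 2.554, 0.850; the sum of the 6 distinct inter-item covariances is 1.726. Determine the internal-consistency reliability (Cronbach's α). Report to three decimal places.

Σσᵢ² = 0.494 + 1.982 + 2.554 + 0.850 = 5.880
Sum of distinct covariances = 1.726
σ²_T = Σσᵢ² + 2·Σcov = 5.880 + 2 × 1.726 = 9.332
α = (4/3)·(1 − 5.880/9.332) = 0.493

Cronbach's α = 0.493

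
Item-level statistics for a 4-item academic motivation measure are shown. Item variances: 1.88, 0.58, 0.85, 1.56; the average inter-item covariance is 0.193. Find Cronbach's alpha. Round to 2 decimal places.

sum of item variances = 1.88 + 0.58 + 0.85 + 1.56 = 4.87
Sum of the 6 distinct covariances = 6 × 0.193 = 1.158
σ²_T = sum of item variances + 2·Σcov = 4.87 + 2 × 1.158 = 7.186
α = (4/3)·(1 − 4.87/7.186) = 0.43

Cronbach's alpha = 0.43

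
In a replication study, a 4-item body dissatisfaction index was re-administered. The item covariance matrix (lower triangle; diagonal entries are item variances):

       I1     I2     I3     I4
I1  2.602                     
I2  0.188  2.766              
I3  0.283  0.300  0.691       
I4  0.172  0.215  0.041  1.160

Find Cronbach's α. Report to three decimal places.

Cronbach's α = 0.332

Σσᵢ² = 2.602 + 2.766 + 0.691 + 1.160 = 7.219
Sum of off-diagonal covariances = 1.199
total variance = 7.219 + 2 × 1.199 = 9.617
α = (k/(k−1))·(1 − Σσᵢ²/total variance) = (4/3)·(1 − 7.219/9.617) = 0.332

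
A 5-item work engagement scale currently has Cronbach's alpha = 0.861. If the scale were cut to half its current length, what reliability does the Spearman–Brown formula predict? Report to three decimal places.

predicted reliability = 0.756

Length factor m = 1/2
α' = m·α / (1 − (1−m)·α)
   = 1/2 × 0.861 / (1 − (1 − 1/2) × 0.861)
   = 0.4305 / 0.5695 = 0.756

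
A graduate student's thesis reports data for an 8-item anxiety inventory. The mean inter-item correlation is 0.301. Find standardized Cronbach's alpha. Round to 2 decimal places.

Standardized α = k·r̄ / (1 + (k−1)·r̄) = 8 × 0.301 / (1 + 7 × 0.301)
  = 2.4080 / 3.1070 = 0.78

α = 0.78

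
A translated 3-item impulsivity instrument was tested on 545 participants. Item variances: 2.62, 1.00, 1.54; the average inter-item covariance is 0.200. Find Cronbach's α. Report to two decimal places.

Σσ²ᵢ = 2.62 + 1.00 + 1.54 = 5.16
Sum of the 3 distinct covariances = 3 × 0.200 = 0.600
σ²_T = Σσ²ᵢ + 2·Σcov = 5.16 + 2 × 0.600 = 6.360
α = (3/2)·(1 − 5.16/6.360) = 0.28

α = 0.28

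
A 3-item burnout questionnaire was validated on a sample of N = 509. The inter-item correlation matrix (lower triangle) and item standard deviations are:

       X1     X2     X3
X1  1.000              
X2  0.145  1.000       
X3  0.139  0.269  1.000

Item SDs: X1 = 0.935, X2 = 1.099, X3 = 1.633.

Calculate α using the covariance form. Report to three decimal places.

α = 0.393

Σσ²ᵢ = 0.935² + 1.099² + 1.633² = 4.7487
Covariances σ_ij = r_ij · s_i · s_j:
  σ(X1,X2) = 0.145 × 0.935 × 1.099 = 0.1490
  σ(X1,X3) = 0.139 × 0.935 × 1.633 = 0.2122
  σ(X2,X3) = 0.269 × 1.099 × 1.633 = 0.4828
σ²_T = Σσ²ᵢ + 2·Σσ_ij = 4.7487 + 2 × 0.8440 = 6.4367
α = (3/2)·(1 − 4.7487/6.4367) = 0.393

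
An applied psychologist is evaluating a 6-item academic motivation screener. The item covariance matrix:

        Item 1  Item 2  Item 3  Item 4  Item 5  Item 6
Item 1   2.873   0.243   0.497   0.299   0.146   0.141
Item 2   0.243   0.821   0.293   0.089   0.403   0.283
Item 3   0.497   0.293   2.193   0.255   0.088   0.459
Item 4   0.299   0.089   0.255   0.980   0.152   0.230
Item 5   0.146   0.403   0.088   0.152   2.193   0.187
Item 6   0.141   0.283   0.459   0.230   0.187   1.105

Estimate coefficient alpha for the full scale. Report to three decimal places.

α = 0.511

Σσ²ᵢ = 2.873 + 0.821 + 2.193 + 0.980 + 2.193 + 1.105 = 10.165
Sum of off-diagonal covariances = 3.765
Var(T) = 10.165 + 2 × 3.765 = 17.695
α = (k/(k−1))·(1 − Σσ²ᵢ/Var(T)) = (6/5)·(1 − 10.165/17.695) = 0.511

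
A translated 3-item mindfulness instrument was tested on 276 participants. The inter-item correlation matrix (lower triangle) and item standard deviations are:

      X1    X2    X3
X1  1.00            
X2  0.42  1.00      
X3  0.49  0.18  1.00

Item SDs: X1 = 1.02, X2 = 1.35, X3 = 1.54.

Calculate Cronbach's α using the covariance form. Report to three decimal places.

Cronbach's α = 0.595

Σσ²ᵢ = 1.02² + 1.35² + 1.54² = 5.2345
Covariances σ_ij = r_ij · s_i · s_j:
  σ(X1,X2) = 0.42 × 1.02 × 1.35 = 0.5783
  σ(X1,X3) = 0.49 × 1.02 × 1.54 = 0.7697
  σ(X2,X3) = 0.18 × 1.35 × 1.54 = 0.3742
σ²_T = Σσ²ᵢ + 2·Σσ_ij = 5.2345 + 2 × 1.7222 = 8.6789
α = (3/2)·(1 − 5.2345/8.6789) = 0.595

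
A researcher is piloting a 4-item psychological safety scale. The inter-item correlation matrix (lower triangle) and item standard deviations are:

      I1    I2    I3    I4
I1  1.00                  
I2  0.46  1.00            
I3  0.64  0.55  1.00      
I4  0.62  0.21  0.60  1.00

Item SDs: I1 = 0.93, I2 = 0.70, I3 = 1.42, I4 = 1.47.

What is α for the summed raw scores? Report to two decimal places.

α = 0.79

Σσ²ᵢ = 0.93² + 0.70² + 1.42² + 1.47² = 5.5322
Covariances σ_ij = r_ij · s_i · s_j:
  σ(I1,I2) = 0.46 × 0.93 × 0.70 = 0.2995
  σ(I1,I3) = 0.64 × 0.93 × 1.42 = 0.8452
  σ(I1,I4) = 0.62 × 0.93 × 1.47 = 0.8476
  σ(I2,I3) = 0.55 × 0.70 × 1.42 = 0.5467
  σ(I2,I4) = 0.21 × 0.70 × 1.47 = 0.2161
  σ(I3,I4) = 0.60 × 1.42 × 1.47 = 1.2524
σ²_T = Σσ²ᵢ + 2·Σσ_ij = 5.5322 + 2 × 4.0075 = 13.5472
α = (4/3)·(1 − 5.5322/13.5472) = 0.79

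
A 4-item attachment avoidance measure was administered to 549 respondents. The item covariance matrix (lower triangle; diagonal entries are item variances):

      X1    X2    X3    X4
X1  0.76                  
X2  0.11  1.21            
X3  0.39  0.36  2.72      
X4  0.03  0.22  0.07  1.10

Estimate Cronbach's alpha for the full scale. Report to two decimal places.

ΣVar(i) = 0.76 + 1.21 + 2.72 + 1.10 = 5.79
Sum of off-diagonal covariances = 1.18
σ²_total = 5.79 + 2 × 1.18 = 8.15
α = (k/(k−1))·(1 − ΣVar(i)/σ²_total) = (4/3)·(1 − 5.79/8.15) = 0.39

Cronbach's alpha = 0.39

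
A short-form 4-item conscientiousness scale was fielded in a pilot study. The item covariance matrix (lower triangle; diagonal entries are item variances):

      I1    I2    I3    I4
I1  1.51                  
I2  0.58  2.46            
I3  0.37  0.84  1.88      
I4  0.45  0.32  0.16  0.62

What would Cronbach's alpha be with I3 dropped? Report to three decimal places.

Remaining items: I1, I2, I4 (k = 3).
Σσ²ᵢ = 1.51 + 2.46 + 0.62 = 4.59
Var(T) = 4.59 + 2 × 1.35 = 7.29
α (item deleted) = (3/2)·(1 − 4.59/7.29) = 0.556

Cronbach's alpha = 0.556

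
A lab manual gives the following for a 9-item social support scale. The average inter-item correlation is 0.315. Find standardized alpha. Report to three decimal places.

standardized alpha = 0.805

Standardized α = k·r̄ / (1 + (k−1)·r̄) = 9 × 0.315 / (1 + 8 × 0.315)
  = 2.8350 / 3.5200 = 0.805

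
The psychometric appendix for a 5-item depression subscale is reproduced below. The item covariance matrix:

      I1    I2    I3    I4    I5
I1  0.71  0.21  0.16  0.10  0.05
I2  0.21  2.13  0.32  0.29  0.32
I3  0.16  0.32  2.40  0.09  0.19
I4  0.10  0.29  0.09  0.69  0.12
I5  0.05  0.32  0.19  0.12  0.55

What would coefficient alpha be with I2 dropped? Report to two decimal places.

α = 0.33

Remaining items: I1, I3, I4, I5 (k = 4).
ΣVar(i) = 0.71 + 2.40 + 0.69 + 0.55 = 4.35
σ²_total = 4.35 + 2 × 0.71 = 5.77
α (item deleted) = (4/3)·(1 − 4.35/5.77) = 0.33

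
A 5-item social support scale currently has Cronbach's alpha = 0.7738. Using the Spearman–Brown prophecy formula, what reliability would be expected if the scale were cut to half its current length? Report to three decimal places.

Length factor m = 1/2
α' = m·α / (1 − (1−m)·α)
   = 1/2 × 0.7738 / (1 − (1 − 1/2) × 0.7738)
   = 0.3869 / 0.6131 = 0.631

predicted reliability = 0.631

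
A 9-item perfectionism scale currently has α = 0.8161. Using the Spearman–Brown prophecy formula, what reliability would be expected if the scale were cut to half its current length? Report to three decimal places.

Length factor m = 1/2
α' = m·α / (1 − (1−m)·α)
   = 1/2 × 0.8161 / (1 − (1 − 1/2) × 0.8161)
   = 0.4081 / 0.5919 = 0.689

predicted reliability = 0.689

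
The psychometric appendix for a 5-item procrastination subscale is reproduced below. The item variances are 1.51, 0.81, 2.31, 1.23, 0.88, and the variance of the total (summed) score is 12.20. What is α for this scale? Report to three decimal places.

α = 0.559

Σσᵢ² = 1.51 + 0.81 + 2.31 + 1.23 + 0.88 = 6.74
α = (k/(k−1))·(1 − Σσᵢ²/total variance) = (5/4)·(1 − 6.74/12.20) = 0.559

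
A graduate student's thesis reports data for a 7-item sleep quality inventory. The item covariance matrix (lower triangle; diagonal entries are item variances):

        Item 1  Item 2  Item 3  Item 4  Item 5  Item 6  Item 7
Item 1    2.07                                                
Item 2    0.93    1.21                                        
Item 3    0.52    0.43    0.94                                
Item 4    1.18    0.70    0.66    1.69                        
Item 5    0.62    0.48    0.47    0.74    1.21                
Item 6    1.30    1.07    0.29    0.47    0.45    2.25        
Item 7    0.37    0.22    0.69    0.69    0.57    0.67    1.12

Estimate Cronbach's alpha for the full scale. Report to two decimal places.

α = 0.84

Σσᵢ² = 2.07 + 1.21 + 0.94 + 1.69 + 1.21 + 2.25 + 1.12 = 10.49
Σ_{i<j} σ_ij = 13.52
σ²_T = 10.49 + 2 × 13.52 = 37.53
α = (k/(k−1))·(1 − Σσᵢ²/σ²_T) = (7/6)·(1 − 10.49/37.53) = 0.84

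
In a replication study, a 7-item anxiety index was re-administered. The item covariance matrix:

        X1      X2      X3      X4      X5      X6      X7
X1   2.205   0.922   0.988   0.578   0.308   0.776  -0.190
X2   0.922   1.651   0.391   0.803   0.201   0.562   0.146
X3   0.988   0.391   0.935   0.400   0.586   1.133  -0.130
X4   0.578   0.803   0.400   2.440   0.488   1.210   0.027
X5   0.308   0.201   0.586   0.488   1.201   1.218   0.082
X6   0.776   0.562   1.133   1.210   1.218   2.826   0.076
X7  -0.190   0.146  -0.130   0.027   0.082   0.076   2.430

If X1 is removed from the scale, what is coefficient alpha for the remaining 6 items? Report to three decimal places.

Remaining items: X2, X3, X4, X5, X6, X7 (k = 6).
sum of item variances = 1.651 + 0.935 + 2.440 + 1.201 + 2.826 + 2.430 = 11.483
Var(T) = 11.483 + 2 × 7.193 = 25.869
α (item deleted) = (6/5)·(1 − 11.483/25.869) = 0.667

coefficient alpha = 0.667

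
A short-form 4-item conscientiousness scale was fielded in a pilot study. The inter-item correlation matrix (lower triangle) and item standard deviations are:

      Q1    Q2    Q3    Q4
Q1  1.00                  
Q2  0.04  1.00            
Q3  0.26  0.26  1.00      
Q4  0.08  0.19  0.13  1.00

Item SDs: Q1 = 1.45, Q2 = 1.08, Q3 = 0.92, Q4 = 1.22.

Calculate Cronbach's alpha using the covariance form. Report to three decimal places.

α = 0.401

Σσ²ᵢ = 1.45² + 1.08² + 0.92² + 1.22² = 5.6037
Covariances σ_ij = r_ij · s_i · s_j:
  σ(Q1,Q2) = 0.04 × 1.45 × 1.08 = 0.0626
  σ(Q1,Q3) = 0.26 × 1.45 × 0.92 = 0.3468
  σ(Q1,Q4) = 0.08 × 1.45 × 1.22 = 0.1415
  σ(Q2,Q3) = 0.26 × 1.08 × 0.92 = 0.2583
  σ(Q2,Q4) = 0.19 × 1.08 × 1.22 = 0.2503
  σ(Q3,Q4) = 0.13 × 0.92 × 1.22 = 0.1459
σ²_T = Σσ²ᵢ + 2·Σσ_ij = 5.6037 + 2 × 1.2054 = 8.0145
α = (4/3)·(1 − 5.6037/8.0145) = 0.401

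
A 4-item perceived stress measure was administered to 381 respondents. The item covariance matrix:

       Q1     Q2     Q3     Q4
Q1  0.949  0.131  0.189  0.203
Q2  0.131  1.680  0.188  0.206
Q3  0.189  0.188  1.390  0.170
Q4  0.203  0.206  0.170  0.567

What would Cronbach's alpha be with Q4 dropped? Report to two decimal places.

Cronbach's alpha = 0.30

Remaining items: Q1, Q2, Q3 (k = 3).
Σσ²ᵢ = 0.949 + 1.680 + 1.390 = 4.019
σ²_T = 4.019 + 2 × 0.508 = 5.035
α (item deleted) = (3/2)·(1 − 4.019/5.035) = 0.30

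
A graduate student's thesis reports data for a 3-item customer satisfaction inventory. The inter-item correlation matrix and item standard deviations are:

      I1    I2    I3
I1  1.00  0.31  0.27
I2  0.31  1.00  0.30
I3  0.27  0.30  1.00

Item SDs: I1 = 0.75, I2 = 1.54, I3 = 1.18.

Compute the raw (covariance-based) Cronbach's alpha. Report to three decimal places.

α = 0.518

Σσ²ᵢ = 0.75² + 1.54² + 1.18² = 4.3265
Covariances σ_ij = r_ij · s_i · s_j:
  σ(I1,I2) = 0.31 × 0.75 × 1.54 = 0.3580
  σ(I1,I3) = 0.27 × 0.75 × 1.18 = 0.2389
  σ(I2,I3) = 0.30 × 1.54 × 1.18 = 0.5452
σ²_T = Σσ²ᵢ + 2·Σσ_ij = 4.3265 + 2 × 1.1421 = 6.6107
α = (3/2)·(1 − 4.3265/6.6107) = 0.518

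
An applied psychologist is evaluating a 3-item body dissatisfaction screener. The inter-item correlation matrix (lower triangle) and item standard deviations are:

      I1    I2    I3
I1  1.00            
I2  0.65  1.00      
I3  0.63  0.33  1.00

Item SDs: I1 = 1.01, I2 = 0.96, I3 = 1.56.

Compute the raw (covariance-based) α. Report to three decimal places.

α = 0.738

Σσ²ᵢ = 1.01² + 0.96² + 1.56² = 4.3753
Covariances σ_ij = r_ij · s_i · s_j:
  σ(I1,I2) = 0.65 × 1.01 × 0.96 = 0.6302
  σ(I1,I3) = 0.63 × 1.01 × 1.56 = 0.9926
  σ(I2,I3) = 0.33 × 0.96 × 1.56 = 0.4942
σ²_T = Σσ²ᵢ + 2·Σσ_ij = 4.3753 + 2 × 2.1170 = 8.6093
α = (3/2)·(1 − 4.3753/8.6093) = 0.738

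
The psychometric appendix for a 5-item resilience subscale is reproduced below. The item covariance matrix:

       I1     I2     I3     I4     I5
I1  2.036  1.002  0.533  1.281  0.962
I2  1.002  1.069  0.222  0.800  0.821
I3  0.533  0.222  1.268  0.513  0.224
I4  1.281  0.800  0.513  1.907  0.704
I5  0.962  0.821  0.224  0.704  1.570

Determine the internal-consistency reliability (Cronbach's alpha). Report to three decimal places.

sum of item variances = 2.036 + 1.069 + 1.268 + 1.907 + 1.570 = 7.850
Σ_{i<j} σ_ij = 7.062
σ²_T = 7.850 + 2 × 7.062 = 21.974
α = (k/(k−1))·(1 − sum of item variances/σ²_T) = (5/4)·(1 − 7.850/21.974) = 0.803

α = 0.803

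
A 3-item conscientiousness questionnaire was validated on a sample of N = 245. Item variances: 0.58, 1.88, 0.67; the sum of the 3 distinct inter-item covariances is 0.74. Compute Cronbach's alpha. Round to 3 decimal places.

Σσ²ᵢ = 0.58 + 1.88 + 0.67 = 3.13
Sum of distinct covariances = 0.74
total variance = Σσ²ᵢ + 2·Σcov = 3.13 + 2 × 0.74 = 4.61
α = (3/2)·(1 − 3.13/4.61) = 0.482

α = 0.482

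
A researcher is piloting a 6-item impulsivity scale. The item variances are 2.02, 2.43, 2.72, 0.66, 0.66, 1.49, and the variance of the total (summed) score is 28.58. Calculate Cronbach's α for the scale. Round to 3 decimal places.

sum of item variances = 2.02 + 2.43 + 2.72 + 0.66 + 0.66 + 1.49 = 9.98
α = (k/(k−1))·(1 − sum of item variances/Var(T)) = (6/5)·(1 − 9.98/28.58) = 0.781

α = 0.781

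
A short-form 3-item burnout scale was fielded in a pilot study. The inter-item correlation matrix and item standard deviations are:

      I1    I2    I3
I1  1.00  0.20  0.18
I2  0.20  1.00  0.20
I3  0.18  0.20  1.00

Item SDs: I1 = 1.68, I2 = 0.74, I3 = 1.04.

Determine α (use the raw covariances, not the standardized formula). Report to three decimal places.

α = 0.365

Σσ²ᵢ = 1.68² + 0.74² + 1.04² = 4.4516
Covariances σ_ij = r_ij · s_i · s_j:
  σ(I1,I2) = 0.20 × 1.68 × 0.74 = 0.2486
  σ(I1,I3) = 0.18 × 1.68 × 1.04 = 0.3145
  σ(I2,I3) = 0.20 × 0.74 × 1.04 = 0.1539
σ²_T = Σσ²ᵢ + 2·Σσ_ij = 4.4516 + 2 × 0.7170 = 5.8856
α = (3/2)·(1 − 4.4516/5.8856) = 0.365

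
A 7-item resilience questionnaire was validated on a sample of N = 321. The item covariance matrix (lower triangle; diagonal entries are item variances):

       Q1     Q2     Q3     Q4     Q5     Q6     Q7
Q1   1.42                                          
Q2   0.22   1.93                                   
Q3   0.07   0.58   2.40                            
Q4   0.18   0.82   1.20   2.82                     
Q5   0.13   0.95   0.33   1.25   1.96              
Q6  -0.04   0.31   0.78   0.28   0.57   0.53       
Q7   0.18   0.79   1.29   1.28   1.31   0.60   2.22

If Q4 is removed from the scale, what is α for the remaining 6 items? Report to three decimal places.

Remaining items: Q1, Q2, Q3, Q5, Q6, Q7 (k = 6).
ΣVar(i) = 1.42 + 1.93 + 2.40 + 1.96 + 0.53 + 2.22 = 10.46
σ²_T = 10.46 + 2 × 8.07 = 26.60
α (item deleted) = (6/5)·(1 − 10.46/26.60) = 0.728

α = 0.728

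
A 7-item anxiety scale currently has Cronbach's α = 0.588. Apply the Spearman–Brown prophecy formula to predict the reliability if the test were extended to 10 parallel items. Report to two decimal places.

predicted reliability = 0.67

Length factor m = 10/7 = 1.4286
α' = m·α / (1 + (m−1)·α)
   = 10/7 × 0.588 / (1 + (10/7 − 1) × 0.588)
   = 0.8400 / 1.2520 = 0.67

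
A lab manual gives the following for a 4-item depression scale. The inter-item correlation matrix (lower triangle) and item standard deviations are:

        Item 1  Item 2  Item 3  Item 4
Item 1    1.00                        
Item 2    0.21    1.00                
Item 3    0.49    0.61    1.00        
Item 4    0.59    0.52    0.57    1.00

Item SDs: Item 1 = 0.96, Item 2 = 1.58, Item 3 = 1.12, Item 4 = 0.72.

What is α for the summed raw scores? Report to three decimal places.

α = 0.755

Σσ²ᵢ = 0.96² + 1.58² + 1.12² + 0.72² = 5.1908
Covariances σ_ij = r_ij · s_i · s_j:
  σ(Item 1,Item 2) = 0.21 × 0.96 × 1.58 = 0.3185
  σ(Item 1,Item 3) = 0.49 × 0.96 × 1.12 = 0.5268
  σ(Item 1,Item 4) = 0.59 × 0.96 × 0.72 = 0.4078
  σ(Item 2,Item 3) = 0.61 × 1.58 × 1.12 = 1.0795
  σ(Item 2,Item 4) = 0.52 × 1.58 × 0.72 = 0.5916
  σ(Item 3,Item 4) = 0.57 × 1.12 × 0.72 = 0.4596
σ²_T = Σσ²ᵢ + 2·Σσ_ij = 5.1908 + 2 × 3.3838 = 11.9584
α = (4/3)·(1 − 5.1908/11.9584) = 0.755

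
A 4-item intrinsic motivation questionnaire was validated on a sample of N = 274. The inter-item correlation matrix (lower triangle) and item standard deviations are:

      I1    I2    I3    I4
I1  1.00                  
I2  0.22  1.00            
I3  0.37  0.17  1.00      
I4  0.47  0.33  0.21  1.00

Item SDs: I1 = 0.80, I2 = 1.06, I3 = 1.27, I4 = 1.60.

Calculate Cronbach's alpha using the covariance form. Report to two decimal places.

Cronbach's alpha = 0.59

Σσ²ᵢ = 0.80² + 1.06² + 1.27² + 1.60² = 5.9365
Covariances σ_ij = r_ij · s_i · s_j:
  σ(I1,I2) = 0.22 × 0.80 × 1.06 = 0.1866
  σ(I1,I3) = 0.37 × 0.80 × 1.27 = 0.3759
  σ(I1,I4) = 0.47 × 0.80 × 1.60 = 0.6016
  σ(I2,I3) = 0.17 × 1.06 × 1.27 = 0.2289
  σ(I2,I4) = 0.33 × 1.06 × 1.60 = 0.5597
  σ(I3,I4) = 0.21 × 1.27 × 1.60 = 0.4267
σ²_T = Σσ²ᵢ + 2·Σσ_ij = 5.9365 + 2 × 2.3794 = 10.6953
α = (4/3)·(1 − 5.9365/10.6953) = 0.59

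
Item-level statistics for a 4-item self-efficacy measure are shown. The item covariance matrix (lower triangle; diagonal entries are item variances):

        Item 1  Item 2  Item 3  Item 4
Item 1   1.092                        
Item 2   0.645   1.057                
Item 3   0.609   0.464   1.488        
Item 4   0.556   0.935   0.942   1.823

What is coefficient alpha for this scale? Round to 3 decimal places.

α = 0.804

ΣVar(i) = 1.092 + 1.057 + 1.488 + 1.823 = 5.460
Sum of off-diagonal covariances = 4.151
Var(T) = 5.460 + 2 × 4.151 = 13.762
α = (k/(k−1))·(1 − ΣVar(i)/Var(T)) = (4/3)·(1 − 5.460/13.762) = 0.804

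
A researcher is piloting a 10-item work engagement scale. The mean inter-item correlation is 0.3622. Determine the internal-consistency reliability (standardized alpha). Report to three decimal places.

standardized alpha = 0.850

Standardized α = k·r̄ / (1 + (k−1)·r̄) = 10 × 0.3622 / (1 + 9 × 0.3622)
  = 3.6220 / 4.2598 = 0.850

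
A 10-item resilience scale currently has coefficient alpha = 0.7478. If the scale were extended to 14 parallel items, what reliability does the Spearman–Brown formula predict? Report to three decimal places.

predicted reliability = 0.806

Length factor m = 14/10 = 1.4000
α' = m·α / (1 + (m−1)·α)
   = 14/10 × 0.7478 / (1 + (14/10 − 1) × 0.7478)
   = 1.0469 / 1.2991 = 0.806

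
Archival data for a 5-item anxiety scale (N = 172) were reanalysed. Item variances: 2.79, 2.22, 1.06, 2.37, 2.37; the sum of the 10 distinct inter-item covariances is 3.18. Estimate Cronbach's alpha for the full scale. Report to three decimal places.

Σσ²ᵢ = 2.79 + 2.22 + 1.06 + 2.37 + 2.37 = 10.81
Sum of distinct covariances = 3.18
total variance = Σσ²ᵢ + 2·Σcov = 10.81 + 2 × 3.18 = 17.17
α = (5/4)·(1 − 10.81/17.17) = 0.463

Cronbach's alpha = 0.463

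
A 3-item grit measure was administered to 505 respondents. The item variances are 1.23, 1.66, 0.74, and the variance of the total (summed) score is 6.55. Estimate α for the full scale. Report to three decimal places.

Σσᵢ² = 1.23 + 1.66 + 0.74 = 3.63
α = (k/(k−1))·(1 − Σσᵢ²/Var(T)) = (3/2)·(1 − 3.63/6.55) = 0.669

α = 0.669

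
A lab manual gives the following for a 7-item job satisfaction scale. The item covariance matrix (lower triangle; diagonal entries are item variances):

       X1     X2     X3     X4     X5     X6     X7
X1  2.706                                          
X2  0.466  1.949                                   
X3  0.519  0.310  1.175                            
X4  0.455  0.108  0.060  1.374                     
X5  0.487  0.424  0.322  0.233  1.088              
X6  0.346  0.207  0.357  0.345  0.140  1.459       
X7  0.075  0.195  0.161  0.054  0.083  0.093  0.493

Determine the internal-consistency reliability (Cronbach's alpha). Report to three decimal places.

α = 0.601

Σσᵢ² = 2.706 + 1.949 + 1.175 + 1.374 + 1.088 + 1.459 + 0.493 = 10.244
Sum of off-diagonal covariances = 5.440
total variance = 10.244 + 2 × 5.440 = 21.124
α = (k/(k−1))·(1 − Σσᵢ²/total variance) = (7/6)·(1 − 10.244/21.124) = 0.601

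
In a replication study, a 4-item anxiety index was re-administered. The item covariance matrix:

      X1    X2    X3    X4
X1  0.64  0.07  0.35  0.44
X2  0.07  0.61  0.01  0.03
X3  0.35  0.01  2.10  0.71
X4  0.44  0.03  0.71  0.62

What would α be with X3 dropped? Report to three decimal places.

Remaining items: X1, X2, X4 (k = 3).
ΣVar(i) = 0.64 + 0.61 + 0.62 = 1.87
Var(T) = 1.87 + 2 × 0.54 = 2.95
α (item deleted) = (3/2)·(1 − 1.87/2.95) = 0.549

α = 0.549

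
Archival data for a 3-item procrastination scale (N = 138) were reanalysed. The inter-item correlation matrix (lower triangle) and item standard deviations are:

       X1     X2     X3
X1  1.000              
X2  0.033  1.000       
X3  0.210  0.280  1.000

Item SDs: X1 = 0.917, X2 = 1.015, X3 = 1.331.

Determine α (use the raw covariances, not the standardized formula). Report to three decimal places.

Σσ²ᵢ = 0.917² + 1.015² + 1.331² = 3.6427
Covariances σ_ij = r_ij · s_i · s_j:
  σ(X1,X2) = 0.033 × 0.917 × 1.015 = 0.0307
  σ(X1,X3) = 0.210 × 0.917 × 1.331 = 0.2563
  σ(X2,X3) = 0.280 × 1.015 × 1.331 = 0.3783
σ²_T = Σσ²ᵢ + 2·Σσ_ij = 3.6427 + 2 × 0.6653 = 4.9733
α = (3/2)·(1 − 3.6427/4.9733) = 0.401

α = 0.401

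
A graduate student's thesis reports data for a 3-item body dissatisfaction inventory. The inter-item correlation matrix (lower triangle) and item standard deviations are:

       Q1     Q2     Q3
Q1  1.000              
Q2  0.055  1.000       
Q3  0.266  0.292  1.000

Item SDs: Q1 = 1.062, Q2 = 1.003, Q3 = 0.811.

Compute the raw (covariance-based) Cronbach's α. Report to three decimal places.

Σσ²ᵢ = 1.062² + 1.003² + 0.811² = 2.7916
Covariances σ_ij = r_ij · s_i · s_j:
  σ(Q1,Q2) = 0.055 × 1.062 × 1.003 = 0.0586
  σ(Q1,Q3) = 0.266 × 1.062 × 0.811 = 0.2291
  σ(Q2,Q3) = 0.292 × 1.003 × 0.811 = 0.2375
σ²_T = Σσ²ᵢ + 2·Σσ_ij = 2.7916 + 2 × 0.5252 = 3.8420
α = (3/2)·(1 − 2.7916/3.8420) = 0.410

Cronbach's α = 0.410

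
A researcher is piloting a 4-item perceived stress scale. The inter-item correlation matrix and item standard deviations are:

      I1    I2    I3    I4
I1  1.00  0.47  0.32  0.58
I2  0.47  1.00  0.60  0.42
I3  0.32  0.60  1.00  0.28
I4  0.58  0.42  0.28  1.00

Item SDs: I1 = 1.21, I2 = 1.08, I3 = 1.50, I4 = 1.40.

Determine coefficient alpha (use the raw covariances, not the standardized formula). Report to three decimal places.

coefficient alpha = 0.748

Σσ²ᵢ = 1.21² + 1.08² + 1.50² + 1.40² = 6.8405
Covariances σ_ij = r_ij · s_i · s_j:
  σ(I1,I2) = 0.47 × 1.21 × 1.08 = 0.6142
  σ(I1,I3) = 0.32 × 1.21 × 1.50 = 0.5808
  σ(I1,I4) = 0.58 × 1.21 × 1.40 = 0.9825
  σ(I2,I3) = 0.60 × 1.08 × 1.50 = 0.9720
  σ(I2,I4) = 0.42 × 1.08 × 1.40 = 0.6350
  σ(I3,I4) = 0.28 × 1.50 × 1.40 = 0.5880
σ²_T = Σσ²ᵢ + 2·Σσ_ij = 6.8405 + 2 × 4.3725 = 15.5855
α = (4/3)·(1 − 6.8405/15.5855) = 0.748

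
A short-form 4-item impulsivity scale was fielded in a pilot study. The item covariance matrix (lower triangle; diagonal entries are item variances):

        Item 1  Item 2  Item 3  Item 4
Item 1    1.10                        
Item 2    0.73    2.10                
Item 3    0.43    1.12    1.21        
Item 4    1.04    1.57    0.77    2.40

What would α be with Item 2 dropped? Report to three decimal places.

Remaining items: Item 1, Item 3, Item 4 (k = 3).
Σσ²ᵢ = 1.10 + 1.21 + 2.40 = 4.71
σ²_T = 4.71 + 2 × 2.24 = 9.19
α (item deleted) = (3/2)·(1 − 4.71/9.19) = 0.731

α = 0.731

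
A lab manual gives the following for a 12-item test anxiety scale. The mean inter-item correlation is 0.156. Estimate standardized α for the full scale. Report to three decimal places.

Standardized α = k·r̄ / (1 + (k−1)·r̄) = 12 × 0.156 / (1 + 11 × 0.156)
  = 1.8720 / 2.7160 = 0.689

standardized α = 0.689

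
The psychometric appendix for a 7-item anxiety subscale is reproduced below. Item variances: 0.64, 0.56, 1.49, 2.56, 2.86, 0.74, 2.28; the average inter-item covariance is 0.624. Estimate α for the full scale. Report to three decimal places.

sum of item variances = 0.64 + 0.56 + 1.49 + 2.56 + 2.86 + 0.74 + 2.28 = 11.13
Sum of the 21 distinct covariances = 21 × 0.624 = 13.104
total variance = sum of item variances + 2·Σcov = 11.13 + 2 × 13.104 = 37.338
α = (7/6)·(1 − 11.13/37.338) = 0.819

α = 0.819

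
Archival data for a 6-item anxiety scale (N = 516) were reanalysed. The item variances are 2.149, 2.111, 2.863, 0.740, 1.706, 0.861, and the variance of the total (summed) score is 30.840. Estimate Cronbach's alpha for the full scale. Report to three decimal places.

ΣVar(i) = 2.149 + 2.111 + 2.863 + 0.740 + 1.706 + 0.861 = 10.430
α = (k/(k−1))·(1 − ΣVar(i)/σ²_T) = (6/5)·(1 − 10.430/30.840) = 0.794

Cronbach's alpha = 0.794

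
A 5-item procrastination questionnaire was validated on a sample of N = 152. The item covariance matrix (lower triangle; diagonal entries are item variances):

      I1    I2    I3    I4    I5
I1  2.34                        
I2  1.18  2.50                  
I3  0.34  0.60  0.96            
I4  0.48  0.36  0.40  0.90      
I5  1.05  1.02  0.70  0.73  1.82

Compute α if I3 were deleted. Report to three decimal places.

Remaining items: I1, I2, I4, I5 (k = 4).
ΣVar(i) = 2.34 + 2.50 + 0.90 + 1.82 = 7.56
σ²_T = 7.56 + 2 × 4.82 = 17.20
α (item deleted) = (4/3)·(1 − 7.56/17.20) = 0.747

α = 0.747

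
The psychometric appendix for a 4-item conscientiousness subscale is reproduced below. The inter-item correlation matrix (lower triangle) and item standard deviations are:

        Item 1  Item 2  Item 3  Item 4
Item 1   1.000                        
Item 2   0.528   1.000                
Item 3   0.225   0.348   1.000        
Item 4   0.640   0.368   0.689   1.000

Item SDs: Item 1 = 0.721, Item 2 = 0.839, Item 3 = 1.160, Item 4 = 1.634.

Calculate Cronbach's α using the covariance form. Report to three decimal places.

Cronbach's α = 0.754

Σσ²ᵢ = 0.721² + 0.839² + 1.160² + 1.634² = 5.2393
Covariances σ_ij = r_ij · s_i · s_j:
  σ(Item 1,Item 2) = 0.528 × 0.721 × 0.839 = 0.3194
  σ(Item 1,Item 3) = 0.225 × 0.721 × 1.160 = 0.1882
  σ(Item 1,Item 4) = 0.640 × 0.721 × 1.634 = 0.7540
  σ(Item 2,Item 3) = 0.348 × 0.839 × 1.160 = 0.3387
  σ(Item 2,Item 4) = 0.368 × 0.839 × 1.634 = 0.5045
  σ(Item 3,Item 4) = 0.689 × 1.160 × 1.634 = 1.3060
σ²_T = Σσ²ᵢ + 2·Σσ_ij = 5.2393 + 2 × 3.4108 = 12.0609
α = (4/3)·(1 − 5.2393/12.0609) = 0.754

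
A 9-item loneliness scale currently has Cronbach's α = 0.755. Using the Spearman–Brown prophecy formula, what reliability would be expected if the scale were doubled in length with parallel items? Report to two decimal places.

predicted reliability = 0.86

Length factor m = 2
α' = m·α / (1 + (m−1)·α)
   = 2 × 0.755 / (1 + (2 − 1) × 0.755)
   = 1.5100 / 1.7550 = 0.86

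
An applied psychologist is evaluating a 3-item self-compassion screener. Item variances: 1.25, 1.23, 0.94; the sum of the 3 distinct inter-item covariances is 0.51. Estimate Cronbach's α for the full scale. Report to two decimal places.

α = 0.34

Σσᵢ² = 1.25 + 1.23 + 0.94 = 3.42
Sum of distinct covariances = 0.51
total variance = Σσᵢ² + 2·Σcov = 3.42 + 2 × 0.51 = 4.44
α = (3/2)·(1 − 3.42/4.44) = 0.34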